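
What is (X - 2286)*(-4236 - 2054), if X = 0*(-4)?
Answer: 14378940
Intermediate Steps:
X = 0
(X - 2286)*(-4236 - 2054) = (0 - 2286)*(-4236 - 2054) = -2286*(-6290) = 14378940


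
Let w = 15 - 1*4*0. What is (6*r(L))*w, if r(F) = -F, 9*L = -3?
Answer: 30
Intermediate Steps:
L = -1/3 (L = (1/9)*(-3) = -1/3 ≈ -0.33333)
w = 15 (w = 15 - 4*0 = 15 + 0 = 15)
(6*r(L))*w = (6*(-1*(-1/3)))*15 = (6*(1/3))*15 = 2*15 = 30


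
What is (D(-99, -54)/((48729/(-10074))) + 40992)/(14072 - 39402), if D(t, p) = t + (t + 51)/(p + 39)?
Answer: -1665386881/1028587975 ≈ -1.6191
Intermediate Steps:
D(t, p) = t + (51 + t)/(39 + p)
(D(-99, -54)/((48729/(-10074))) + 40992)/(14072 - 39402) = (((51 + 40*(-99) - 54*(-99))/(39 - 54))/((48729/(-10074))) + 40992)/(14072 - 39402) = (((51 - 3960 + 5346)/(-15))/((48729*(-1/10074))) + 40992)/(-25330) = ((-1/15*1437)/(-16243/3358) + 40992)*(-1/25330) = (-479/5*(-3358/16243) + 40992)*(-1/25330) = (1608482/81215 + 40992)*(-1/25330) = (3330773762/81215)*(-1/25330) = -1665386881/1028587975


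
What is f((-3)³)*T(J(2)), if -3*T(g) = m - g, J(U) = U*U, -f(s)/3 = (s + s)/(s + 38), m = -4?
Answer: 432/11 ≈ 39.273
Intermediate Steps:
f(s) = -6*s/(38 + s) (f(s) = -3*(s + s)/(s + 38) = -3*2*s/(38 + s) = -6*s/(38 + s))
J(U) = U²
T(g) = 4/3 + g/3 (T(g) = -(-4 - g)/3 = 4/3 + g/3)
f((-3)³)*T(J(2)) = (-6*(-3)³/(38 + (-3)³))*(4/3 + (⅓)*2²) = (-6*(-27)/(38 - 27))*(4/3 + (⅓)*4) = (-6*(-27)/11)*(4/3 + 4/3) = -6*(-27)*1/11*(8/3) = (162/11)*(8/3) = 432/11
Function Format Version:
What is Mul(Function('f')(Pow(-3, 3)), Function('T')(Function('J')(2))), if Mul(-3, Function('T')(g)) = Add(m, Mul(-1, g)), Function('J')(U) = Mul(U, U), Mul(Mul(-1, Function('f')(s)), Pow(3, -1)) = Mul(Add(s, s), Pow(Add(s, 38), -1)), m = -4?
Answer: Rational(432, 11) ≈ 39.273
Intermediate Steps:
Function('f')(s) = Mul(-6, s, Pow(Add(38, s), -1)) (Function('f')(s) = Mul(-3, Mul(Add(s, s), Pow(Add(s, 38), -1))) = Mul(-3, Mul(Mul(2, s), Pow(Add(38, s), -1))) = Mul(-3, Mul(2, s, Pow(Add(38, s), -1))) = Mul(-6, s, Pow(Add(38, s), -1)))
Function('J')(U) = Pow(U, 2)
Function('T')(g) = Add(Rational(4, 3), Mul(Rational(1, 3), g)) (Function('T')(g) = Mul(Rational(-1, 3), Add(-4, Mul(-1, g))) = Add(Rational(4, 3), Mul(Rational(1, 3), g)))
Mul(Function('f')(Pow(-3, 3)), Function('T')(Function('J')(2))) = Mul(Mul(-6, Pow(-3, 3), Pow(Add(38, Pow(-3, 3)), -1)), Add(Rational(4, 3), Mul(Rational(1, 3), Pow(2, 2)))) = Mul(Mul(-6, -27, Pow(Add(38, -27), -1)), Add(Rational(4, 3), Mul(Rational(1, 3), 4))) = Mul(Mul(-6, -27, Pow(11, -1)), Add(Rational(4, 3), Rational(4, 3))) = Mul(Mul(-6, -27, Rational(1, 11)), Rational(8, 3)) = Mul(Rational(162, 11), Rational(8, 3)) = Rational(432, 11)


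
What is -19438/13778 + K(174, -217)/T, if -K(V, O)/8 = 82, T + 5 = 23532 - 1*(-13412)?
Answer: -363529325/254472771 ≈ -1.4286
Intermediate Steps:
T = 36939 (T = -5 + (23532 - 1*(-13412)) = -5 + (23532 + 13412) = -5 + 36944 = 36939)
K(V, O) = -656 (K(V, O) = -8*82 = -656)
-19438/13778 + K(174, -217)/T = -19438/13778 - 656/36939 = -19438*1/13778 - 656*1/36939 = -9719/6889 - 656/36939 = -363529325/254472771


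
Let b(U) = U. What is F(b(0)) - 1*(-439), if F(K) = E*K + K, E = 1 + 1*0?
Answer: 439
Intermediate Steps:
E = 1 (E = 1 + 0 = 1)
F(K) = 2*K (F(K) = 1*K + K = K + K = 2*K)
F(b(0)) - 1*(-439) = 2*0 - 1*(-439) = 0 + 439 = 439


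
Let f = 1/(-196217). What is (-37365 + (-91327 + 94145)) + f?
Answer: -6778708700/196217 ≈ -34547.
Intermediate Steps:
f = -1/196217 ≈ -5.0964e-6
(-37365 + (-91327 + 94145)) + f = (-37365 + (-91327 + 94145)) - 1/196217 = (-37365 + 2818) - 1/196217 = -34547 - 1/196217 = -6778708700/196217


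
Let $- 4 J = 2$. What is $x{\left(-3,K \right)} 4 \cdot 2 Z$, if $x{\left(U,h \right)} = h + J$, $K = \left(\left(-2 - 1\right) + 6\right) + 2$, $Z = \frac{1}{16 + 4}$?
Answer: $\frac{9}{5} \approx 1.8$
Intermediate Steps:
$Z = \frac{1}{20} \approx 0.05$
$J = - \frac{1}{2}$ ($J = \left(- \frac{1}{4}\right) 2 = - \frac{1}{2} \approx -0.5$)
$K = 5$ ($K = \left(\left(-2 - 1\right) + 6\right) + 2 = \left(-3 + 6\right) + 2 = 3 + 2 = 5$)
$x{\left(U,h \right)} = - \frac{1}{2} + h$ ($x{\left(U,h \right)} = h - \frac{1}{2} = - \frac{1}{2} + h$)
$x{\left(-3,K \right)} 4 \cdot 2 Z = \left(- \frac{1}{2} + 5\right) 4 \cdot 2 \cdot \frac{1}{20} = \frac{9}{2} \cdot 8 \cdot \frac{1}{20} = 36 \cdot \frac{1}{20} = \frac{9}{5}$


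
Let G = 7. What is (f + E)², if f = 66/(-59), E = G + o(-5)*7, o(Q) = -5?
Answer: 2951524/3481 ≈ 847.90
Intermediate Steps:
E = -28 (E = 7 - 5*7 = 7 - 35 = -28)
f = -66/59 (f = 66*(-1/59) = -66/59 ≈ -1.1186)
(f + E)² = (-66/59 - 28)² = (-1718/59)² = 2951524/3481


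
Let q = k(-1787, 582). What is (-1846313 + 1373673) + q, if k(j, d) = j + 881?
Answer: -473546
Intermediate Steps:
k(j, d) = 881 + j
q = -906 (q = 881 - 1787 = -906)
(-1846313 + 1373673) + q = (-1846313 + 1373673) - 906 = -472640 - 906 = -473546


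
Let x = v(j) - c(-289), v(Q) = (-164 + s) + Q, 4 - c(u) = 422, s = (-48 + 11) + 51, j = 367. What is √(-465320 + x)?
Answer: I*√464685 ≈ 681.68*I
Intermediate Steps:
s = 14 (s = -37 + 51 = 14)
c(u) = -418 (c(u) = 4 - 1*422 = 4 - 422 = -418)
v(Q) = -150 + Q (v(Q) = (-164 + 14) + Q = -150 + Q)
x = 635 (x = (-150 + 367) - 1*(-418) = 217 + 418 = 635)
√(-465320 + x) = √(-465320 + 635) = √(-464685) = I*√464685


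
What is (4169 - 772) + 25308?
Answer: 28705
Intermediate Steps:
(4169 - 772) + 25308 = 3397 + 25308 = 28705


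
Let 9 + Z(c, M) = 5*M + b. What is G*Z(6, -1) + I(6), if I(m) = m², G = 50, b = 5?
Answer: -414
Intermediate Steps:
Z(c, M) = -4 + 5*M (Z(c, M) = -9 + (5*M + 5) = -9 + (5 + 5*M) = -4 + 5*M)
G*Z(6, -1) + I(6) = 50*(-4 + 5*(-1)) + 6² = 50*(-4 - 5) + 36 = 50*(-9) + 36 = -450 + 36 = -414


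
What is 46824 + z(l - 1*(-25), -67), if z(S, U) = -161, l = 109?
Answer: 46663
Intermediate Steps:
46824 + z(l - 1*(-25), -67) = 46824 - 161 = 46663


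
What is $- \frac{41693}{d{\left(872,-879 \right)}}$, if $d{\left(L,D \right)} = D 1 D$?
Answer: $- \frac{41693}{772641} \approx -0.053962$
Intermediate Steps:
$d{\left(L,D \right)} = D^{2}$ ($d{\left(L,D \right)} = D D = D^{2}$)
$- \frac{41693}{d{\left(872,-879 \right)}} = - \frac{41693}{\left(-879\right)^{2}} = - \frac{41693}{772641}$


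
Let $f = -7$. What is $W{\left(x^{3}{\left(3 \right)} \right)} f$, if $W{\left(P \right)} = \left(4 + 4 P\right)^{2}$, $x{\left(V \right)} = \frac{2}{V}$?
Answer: $- \frac{137200}{729} \approx -188.2$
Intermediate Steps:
$W{\left(x^{3}{\left(3 \right)} \right)} f = 16 \left(1 + \left(\frac{2}{3}\right)^{3}\right)^{2} \left(-7\right) = 16 \left(1 + \frac{8}{27}\right)^{2} \left(-7\right) = 16 \left(\frac{35}{27}\right)^{2} \left(-7\right) = 16 \cdot \frac{1225}{729} \left(-7\right) = \frac{19600}{729} \left(-7\right) = - \frac{137200}{729}$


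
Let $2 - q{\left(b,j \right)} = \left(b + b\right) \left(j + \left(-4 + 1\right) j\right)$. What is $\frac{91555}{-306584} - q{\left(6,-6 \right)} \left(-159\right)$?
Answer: $- \frac{6922145107}{306584} \approx -22578.0$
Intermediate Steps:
$q{\left(b,j \right)} = 2 + 4 b j$ ($q{\left(b,j \right)} = 2 - \left(b + b\right) \left(j + \left(-4 + 1\right) j\right) = 2 - 2 b \left(j - 3 j\right) = 2 - 2 b \left(- 2 j\right) = 2 - - 4 b j = 2 + 4 b j$)
$\frac{91555}{-306584} - q{\left(6,-6 \right)} \left(-159\right) = \frac{91555}{-306584} - \left(2 + 4 \cdot 6 \left(-6\right)\right) \left(-159\right) = 91555 \left(- \frac{1}{306584}\right) - \left(2 - 144\right) \left(-159\right) = - \frac{91555}{306584} - \left(-142\right) \left(-159\right) = - \frac{91555}{306584} - 22578 = - \frac{6922145107}{306584}$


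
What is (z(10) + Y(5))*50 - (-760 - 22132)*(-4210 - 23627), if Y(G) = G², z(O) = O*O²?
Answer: -637193354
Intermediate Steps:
z(O) = O³
(z(10) + Y(5))*50 - (-760 - 22132)*(-4210 - 23627) = (10³ + 5²)*50 - (-760 - 22132)*(-4210 - 23627) = (1000 + 25)*50 - (-22892)*(-27837) = 1025*50 - 1*637244604 = 51250 - 637244604 = -637193354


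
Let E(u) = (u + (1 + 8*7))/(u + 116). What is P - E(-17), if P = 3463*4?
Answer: 1371308/99 ≈ 13852.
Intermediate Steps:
P = 13852
E(u) = (57 + u)/(116 + u) (E(u) = (u + (1 + 56))/(116 + u) = (u + 57)/(116 + u) = (57 + u)/(116 + u))
P - E(-17) = 13852 - (57 - 17)/(116 - 17) = 13852 - 40/99 = 1371308/99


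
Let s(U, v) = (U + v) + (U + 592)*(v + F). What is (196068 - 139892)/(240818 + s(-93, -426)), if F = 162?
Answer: 56176/108563 ≈ 0.51745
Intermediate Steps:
s(U, v) = U + v + (162 + v)*(592 + U) (s(U, v) = (U + v) + (U + 592)*(v + 162) = (U + v) + (592 + U)*(162 + v) = (U + v) + (162 + v)*(592 + U) = U + v + (162 + v)*(592 + U))
(196068 - 139892)/(240818 + s(-93, -426)) = (196068 - 139892)/(240818 + (95904 + 163*(-93) + 593*(-426) - 93*(-426))) = 56176/(240818 + (95904 - 15159 - 252618 + 39618)) = 56176/(240818 - 132255) = 56176/108563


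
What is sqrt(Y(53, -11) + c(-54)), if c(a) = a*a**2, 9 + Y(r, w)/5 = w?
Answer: 2*I*sqrt(39391) ≈ 396.94*I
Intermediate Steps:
Y(r, w) = -45 + 5*w
c(a) = a**3
sqrt(Y(53, -11) + c(-54)) = sqrt((-45 + 5*(-11)) + (-54)**3) = sqrt((-45 - 55) - 157464) = sqrt(-100 - 157464) = sqrt(-157564) = 2*I*sqrt(39391)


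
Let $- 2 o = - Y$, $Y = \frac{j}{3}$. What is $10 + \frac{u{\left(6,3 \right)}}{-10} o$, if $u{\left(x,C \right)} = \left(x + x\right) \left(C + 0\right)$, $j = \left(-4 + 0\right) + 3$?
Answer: $\frac{53}{5} \approx 10.6$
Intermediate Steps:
$j = -1$ ($j = -4 + 3 = -1$)
$Y = - \frac{1}{3} \approx -0.33333$
$u{\left(x,C \right)} = 2 C x$ ($u{\left(x,C \right)} = 2 x C = 2 C x$)
$o = - \frac{1}{6}$ ($o = - \frac{\left(-1\right) \left(- \frac{1}{3}\right)}{2} = \left(- \frac{1}{2}\right) \frac{1}{3} = - \frac{1}{6} \approx -0.16667$)
$10 + \frac{u{\left(6,3 \right)}}{-10} o = 10 + \frac{2 \cdot 3 \cdot 6}{-10} \left(- \frac{1}{6}\right) = 10 + 36 \left(- \frac{1}{10}\right) \left(- \frac{1}{6}\right) = 10 - - \frac{3}{5} = 10 + \frac{3}{5} = \frac{53}{5}$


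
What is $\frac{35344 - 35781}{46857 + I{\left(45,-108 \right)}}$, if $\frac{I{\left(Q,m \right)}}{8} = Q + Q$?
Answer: $- \frac{437}{47577} \approx -0.0091851$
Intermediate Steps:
$I{\left(Q,m \right)} = 16 Q$ ($I{\left(Q,m \right)} = 8 \left(Q + Q\right) = 8 \cdot 2 Q = 16 Q$)
$\frac{35344 - 35781}{46857 + I{\left(45,-108 \right)}} = \frac{35344 - 35781}{46857 + 16 \cdot 45} = - \frac{437}{46857 + 720} = - \frac{437}{47577}$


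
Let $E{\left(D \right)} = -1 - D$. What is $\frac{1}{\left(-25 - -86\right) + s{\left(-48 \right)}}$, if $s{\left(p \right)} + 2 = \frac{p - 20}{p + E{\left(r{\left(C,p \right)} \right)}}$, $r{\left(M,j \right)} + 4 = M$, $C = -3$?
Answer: $\frac{21}{1273} \approx 0.016496$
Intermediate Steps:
$r{\left(M,j \right)} = -4 + M$
$s{\left(p \right)} = -2 + \frac{-20 + p}{6 + p}$ ($s{\left(p \right)} = -2 + \frac{p - 20}{p - -6} = -2 + \frac{-20 + p}{p - -6} = -2 + \frac{-20 + p}{p + \left(-1 + 7\right)} = -2 + \frac{-20 + p}{p + 6} = -2 + \frac{-20 + p}{6 + p}$)
$\frac{1}{\left(-25 - -86\right) + s{\left(-48 \right)}} = \frac{1}{\left(-25 - -86\right) + \frac{-32 - -48}{6 - 48}} = \frac{1}{\left(-25 + 86\right) + \frac{-32 + 48}{-42}} = \frac{1}{61 - \frac{8}{21}} = \frac{1}{\frac{1273}{21}} = \frac{21}{1273}$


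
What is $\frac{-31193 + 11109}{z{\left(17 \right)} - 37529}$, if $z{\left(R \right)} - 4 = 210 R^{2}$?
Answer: $- \frac{20084}{23165} \approx -0.867$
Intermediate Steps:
$z{\left(R \right)} = 4 + 210 R^{2}$
$\frac{-31193 + 11109}{z{\left(17 \right)} - 37529} = \frac{-31193 + 11109}{\left(4 + 210 \cdot 17^{2}\right) - 37529} = - \frac{20084}{\left(4 + 210 \cdot 289\right) - 37529} = - \frac{20084}{\left(4 + 60690\right) - 37529} = - \frac{20084}{60694 - 37529} = - \frac{20084}{23165}$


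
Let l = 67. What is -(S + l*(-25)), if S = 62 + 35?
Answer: 1578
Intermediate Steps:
S = 97
-(S + l*(-25)) = -(97 + 67*(-25)) = -(97 - 1675) = -1*(-1578) = 1578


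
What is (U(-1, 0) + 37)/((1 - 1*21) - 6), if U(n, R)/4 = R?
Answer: -37/26 ≈ -1.4231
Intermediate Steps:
U(n, R) = 4*R
(U(-1, 0) + 37)/((1 - 1*21) - 6) = (4*0 + 37)/((1 - 1*21) - 6) = (0 + 37)/((1 - 21) - 6) = 37/(-20 - 6) = 37/(-26) = 37*(-1/26) = -37/26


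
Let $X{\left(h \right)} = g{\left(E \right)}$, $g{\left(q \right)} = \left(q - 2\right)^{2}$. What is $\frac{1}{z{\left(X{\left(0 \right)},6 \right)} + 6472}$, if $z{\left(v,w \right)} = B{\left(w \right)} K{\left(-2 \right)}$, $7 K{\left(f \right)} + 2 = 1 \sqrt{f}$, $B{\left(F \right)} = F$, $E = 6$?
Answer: $\frac{79261}{512841334} - \frac{21 i \sqrt{2}}{1025682668} \approx 0.00015455 - 2.8955 \cdot 10^{-8} i$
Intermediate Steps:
$K{\left(f \right)} = - \frac{2}{7} + \frac{\sqrt{f}}{7}$ ($K{\left(f \right)} = - \frac{2}{7} + \frac{1 \sqrt{f}}{7} = - \frac{2}{7} + \frac{\sqrt{f}}{7}$)
$g{\left(q \right)} = \left(-2 + q\right)^{2}$
$X{\left(h \right)} = 16$ ($X{\left(h \right)} = \left(-2 + 6\right)^{2} = 4^{2} = 16$)
$z{\left(v,w \right)} = w \left(- \frac{2}{7} + \frac{i \sqrt{2}}{7}\right)$ ($z{\left(v,w \right)} = w \left(- \frac{2}{7} + \frac{\sqrt{-2}}{7}\right) = w \left(- \frac{2}{7} + \frac{i \sqrt{2}}{7}\right)$)
$\frac{1}{z{\left(X{\left(0 \right)},6 \right)} + 6472} = \frac{1}{\frac{1}{7} \cdot 6 \left(-2 + i \sqrt{2}\right) + 6472} = \frac{1}{\left(- \frac{12}{7} + \frac{6 i \sqrt{2}}{7}\right) + 6472} = \frac{1}{\frac{45292}{7} + \frac{6 i \sqrt{2}}{7}}$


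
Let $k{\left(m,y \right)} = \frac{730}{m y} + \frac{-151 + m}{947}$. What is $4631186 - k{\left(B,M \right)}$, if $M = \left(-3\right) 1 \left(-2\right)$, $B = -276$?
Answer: $\frac{3631387740787}{784116} \approx 4.6312 \cdot 10^{6}$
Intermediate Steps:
$M = 6$ ($M = \left(-3\right) \left(-2\right) = 6$)
$k{\left(m,y \right)} = - \frac{151}{947} + \frac{m}{947} + \frac{730}{m y}$ ($k{\left(m,y \right)} = 730 \frac{1}{m y} + \left(-151 + m\right) \frac{1}{947} = \frac{730}{m y} + \left(- \frac{151}{947} + \frac{m}{947}\right) = - \frac{151}{947} + \frac{m}{947} + \frac{730}{m y}$)
$4631186 - k{\left(B,M \right)} = 4631186 - \left(- \frac{151}{947} + \frac{1}{947} \left(-276\right) + \frac{730}{\left(-276\right) 6}\right) = 4631186 - \left(- \frac{151}{947} - \frac{276}{947} + 730 \left(- \frac{1}{276}\right) \frac{1}{6}\right) = 4631186 - \left(- \frac{151}{947} - \frac{276}{947} - \frac{365}{828}\right) = 4631186 - - \frac{699211}{784116} = 4631186 + \frac{699211}{784116} = \frac{3631387740787}{784116}$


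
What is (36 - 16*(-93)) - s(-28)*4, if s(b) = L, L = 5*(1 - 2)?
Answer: 1544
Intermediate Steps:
L = -5 (L = 5*(-1) = -5)
s(b) = -5
(36 - 16*(-93)) - s(-28)*4 = (36 - 16*(-93)) - (-5)*4 = (36 + 1488) - 1*(-20) = 1524 + 20 = 1544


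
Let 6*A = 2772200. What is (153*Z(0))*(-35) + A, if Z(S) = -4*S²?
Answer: 1386100/3 ≈ 4.6203e+5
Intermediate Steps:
A = 1386100/3 (A = (⅙)*2772200 = 1386100/3 ≈ 4.6203e+5)
(153*Z(0))*(-35) + A = (153*(-4*0²))*(-35) + 1386100/3 = (153*(-4*0))*(-35) + 1386100/3 = (153*0)*(-35) + 1386100/3 = 0*(-35) + 1386100/3 = 0 + 1386100/3 = 1386100/3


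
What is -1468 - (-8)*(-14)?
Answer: -1580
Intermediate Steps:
-1468 - (-8)*(-14) = -1468 - 1*112 = -1468 - 112 = -1580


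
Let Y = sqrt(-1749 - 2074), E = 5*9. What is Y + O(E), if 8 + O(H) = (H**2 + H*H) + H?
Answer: 4087 + I*sqrt(3823) ≈ 4087.0 + 61.83*I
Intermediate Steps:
E = 45
Y = I*sqrt(3823) (Y = sqrt(-3823) = I*sqrt(3823) ≈ 61.83*I)
O(H) = -8 + H + 2*H**2 (O(H) = -8 + ((H**2 + H*H) + H) = -8 + ((H**2 + H**2) + H) = -8 + (2*H**2 + H) = -8 + (H + 2*H**2) = -8 + H + 2*H**2)
Y + O(E) = I*sqrt(3823) + (-8 + 45 + 2*45**2) = I*sqrt(3823) + (-8 + 45 + 2*2025) = I*sqrt(3823) + (-8 + 45 + 4050) = I*sqrt(3823) + 4087 = 4087 + I*sqrt(3823)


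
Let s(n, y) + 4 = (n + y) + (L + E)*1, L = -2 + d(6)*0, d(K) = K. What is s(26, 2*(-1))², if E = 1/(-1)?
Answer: 289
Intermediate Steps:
E = -1
L = -2 (L = -2 + 6*0 = -2 + 0 = -2)
s(n, y) = -7 + n + y (s(n, y) = -4 + ((n + y) + (-2 - 1)*1) = -4 + ((n + y) - 3*1) = -4 + ((n + y) - 3) = -4 + (-3 + n + y) = -7 + n + y)
s(26, 2*(-1))² = (-7 + 26 + 2*(-1))² = (-7 + 26 - 2)² = 17² = 289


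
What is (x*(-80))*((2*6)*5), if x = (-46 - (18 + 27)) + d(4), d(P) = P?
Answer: 417600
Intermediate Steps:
x = -87 (x = (-46 - (18 + 27)) + 4 = (-46 - 1*45) + 4 = (-46 - 45) + 4 = -91 + 4 = -87)
(x*(-80))*((2*6)*5) = (-87*(-80))*((2*6)*5) = 6960*(12*5) = 6960*60 = 417600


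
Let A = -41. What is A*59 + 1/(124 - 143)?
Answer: -45962/19 ≈ -2419.1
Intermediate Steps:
A*59 + 1/(124 - 143) = -41*59 + 1/(124 - 143) = -2419 + 1/(-19) = -2419 - 1/19 = -45962/19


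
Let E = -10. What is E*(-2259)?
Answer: 22590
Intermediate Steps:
E*(-2259) = -10*(-2259) = 22590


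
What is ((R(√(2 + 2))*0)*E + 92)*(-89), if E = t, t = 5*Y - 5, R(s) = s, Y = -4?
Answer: -8188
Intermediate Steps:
t = -25 (t = 5*(-4) - 5 = -20 - 5 = -25)
E = -25
((R(√(2 + 2))*0)*E + 92)*(-89) = ((√(2 + 2)*0)*(-25) + 92)*(-89) = ((√4*0)*(-25) + 92)*(-89) = ((2*0)*(-25) + 92)*(-89) = (0*(-25) + 92)*(-89) = (0 + 92)*(-89) = 92*(-89) = -8188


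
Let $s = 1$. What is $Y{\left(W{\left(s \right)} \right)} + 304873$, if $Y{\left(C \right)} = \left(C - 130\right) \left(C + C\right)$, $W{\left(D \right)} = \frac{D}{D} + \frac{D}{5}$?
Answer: $\frac{7614097}{25} \approx 3.0456 \cdot 10^{5}$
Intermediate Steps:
$W{\left(D \right)} = 1 + \frac{D}{5}$ ($W{\left(D \right)} = 1 + D \frac{1}{5} = 1 + \frac{D}{5}$)
$Y{\left(C \right)} = 2 C \left(-130 + C\right)$ ($Y{\left(C \right)} = \left(-130 + C\right) 2 C = 2 C \left(-130 + C\right)$)
$Y{\left(W{\left(s \right)} \right)} + 304873 = 2 \left(1 + \frac{1}{5} \cdot 1\right) \left(-130 + \left(1 + \frac{1}{5} \cdot 1\right)\right) + 304873 = 2 \left(1 + \frac{1}{5}\right) \left(-130 + \left(1 + \frac{1}{5}\right)\right) + 304873 = 2 \cdot \frac{6}{5} \left(-130 + \frac{6}{5}\right) + 304873 = 2 \cdot \frac{6}{5} \left(- \frac{644}{5}\right) + 304873 = - \frac{7728}{25} + 304873 = \frac{7614097}{25}$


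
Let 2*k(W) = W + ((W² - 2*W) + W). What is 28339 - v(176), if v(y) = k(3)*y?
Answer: 27547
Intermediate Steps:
k(W) = W²/2 (k(W) = (W + ((W² - 2*W) + W))/2 = (W + (W² - W))/2 = W²/2)
v(y) = 9*y/2 (v(y) = ((½)*3²)*y = ((½)*9)*y = 9*y/2)
28339 - v(176) = 28339 - 9*176/2 = 28339 - 1*792 = 28339 - 792 = 27547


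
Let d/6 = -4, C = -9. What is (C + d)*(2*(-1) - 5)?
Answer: 231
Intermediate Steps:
d = -24 (d = 6*(-4) = -24)
(C + d)*(2*(-1) - 5) = (-9 - 24)*(2*(-1) - 5) = -33*(-2 - 5) = -33*(-7) = 231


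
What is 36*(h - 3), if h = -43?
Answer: -1656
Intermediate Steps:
36*(h - 3) = 36*(-43 - 3) = 36*(-46) = -1656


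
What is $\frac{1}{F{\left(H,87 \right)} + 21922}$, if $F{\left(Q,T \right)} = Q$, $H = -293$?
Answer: $\frac{1}{21629} \approx 4.6234 \cdot 10^{-5}$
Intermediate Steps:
$\frac{1}{F{\left(H,87 \right)} + 21922} = \frac{1}{-293 + 21922} = \frac{1}{21629}$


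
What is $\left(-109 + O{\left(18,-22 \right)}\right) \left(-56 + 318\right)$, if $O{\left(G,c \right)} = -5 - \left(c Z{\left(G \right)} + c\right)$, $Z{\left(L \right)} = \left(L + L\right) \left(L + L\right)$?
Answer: $7446040$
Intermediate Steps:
$Z{\left(L \right)} = 4 L^{2}$ ($Z{\left(L \right)} = 2 L 2 L = 4 L^{2}$)
$O{\left(G,c \right)} = -5 - c - 4 c G^{2}$ ($O{\left(G,c \right)} = -5 - \left(c 4 G^{2} + c\right) = -5 - \left(4 c G^{2} + c\right) = -5 - \left(c + 4 c G^{2}\right) = -5 - c - 4 c G^{2}$)
$\left(-109 + O{\left(18,-22 \right)}\right) \left(-56 + 318\right) = \left(-109 - \left(-17 - 28512\right)\right) \left(-56 + 318\right) = \left(-109 - \left(-17 - 28512\right)\right) 262 = \left(-109 + \left(-5 + 22 + 28512\right)\right) 262 = \left(-109 + 28529\right) 262 = 28420 \cdot 262 = 7446040$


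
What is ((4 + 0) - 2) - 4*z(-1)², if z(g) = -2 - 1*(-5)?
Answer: -34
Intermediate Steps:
z(g) = 3 (z(g) = -2 + 5 = 3)
((4 + 0) - 2) - 4*z(-1)² = ((4 + 0) - 2) - 4*3² = (4 - 2) - 4*9 = 2 - 36 = -34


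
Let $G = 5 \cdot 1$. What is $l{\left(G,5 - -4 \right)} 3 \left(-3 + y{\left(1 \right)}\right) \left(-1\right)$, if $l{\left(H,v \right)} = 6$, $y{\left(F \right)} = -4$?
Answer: $126$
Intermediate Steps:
$G = 5$
$l{\left(G,5 - -4 \right)} 3 \left(-3 + y{\left(1 \right)}\right) \left(-1\right) = 6 \cdot 3 \left(-3 - 4\right) \left(-1\right) = 18 \left(\left(-7\right) \left(-1\right)\right) = 18 \cdot 7 = 126$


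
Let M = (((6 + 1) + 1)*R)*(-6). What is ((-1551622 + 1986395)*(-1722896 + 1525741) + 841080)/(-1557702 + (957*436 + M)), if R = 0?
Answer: 17143365947/228090 ≈ 75161.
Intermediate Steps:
M = 0 (M = (((6 + 1) + 1)*0)*(-6) = ((7 + 1)*0)*(-6) = (8*0)*(-6) = 0*(-6) = 0)
((-1551622 + 1986395)*(-1722896 + 1525741) + 841080)/(-1557702 + (957*436 + M)) = ((-1551622 + 1986395)*(-1722896 + 1525741) + 841080)/(-1557702 + (957*436 + 0)) = (434773*(-197155) + 841080)/(-1557702 + (417252 + 0)) = (-85717670815 + 841080)/(-1557702 + 417252) = -85716829735/(-1140450) = -85716829735*(-1/1140450) = 17143365947/228090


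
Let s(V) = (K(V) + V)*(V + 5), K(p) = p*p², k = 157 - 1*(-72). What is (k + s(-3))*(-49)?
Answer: -8281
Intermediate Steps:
k = 229 (k = 157 + 72 = 229)
K(p) = p³
s(V) = (5 + V)*(V + V³) (s(V) = (V³ + V)*(V + 5) = (V + V³)*(5 + V) = (5 + V)*(V + V³))
(k + s(-3))*(-49) = (229 - 3*(5 - 3 + (-3)³ + 5*(-3)²))*(-49) = (229 - 3*(5 - 3 - 27 + 5*9))*(-49) = (229 - 3*(5 - 3 - 27 + 45))*(-49) = (229 - 3*20)*(-49) = (229 - 60)*(-49) = 169*(-49) = -8281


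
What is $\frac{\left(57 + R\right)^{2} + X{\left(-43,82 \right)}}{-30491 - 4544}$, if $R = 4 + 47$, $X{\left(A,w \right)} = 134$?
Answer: $- \frac{11798}{35035} \approx -0.33675$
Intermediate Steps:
$R = 51$
$\frac{\left(57 + R\right)^{2} + X{\left(-43,82 \right)}}{-30491 - 4544} = \frac{\left(57 + 51\right)^{2} + 134}{-30491 - 4544} = \frac{108^{2} + 134}{-35035} = \left(11664 + 134\right) \left(- \frac{1}{35035}\right) = 11798 \left(- \frac{1}{35035}\right) = - \frac{11798}{35035}$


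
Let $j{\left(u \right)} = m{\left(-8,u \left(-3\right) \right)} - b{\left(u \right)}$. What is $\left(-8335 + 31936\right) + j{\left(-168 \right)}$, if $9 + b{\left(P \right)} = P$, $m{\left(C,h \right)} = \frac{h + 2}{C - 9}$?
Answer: $\frac{403720}{17} \approx 23748.0$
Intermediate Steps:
$m{\left(C,h \right)} = \frac{2 + h}{-9 + C}$
$b{\left(P \right)} = -9 + P$
$j{\left(u \right)} = \frac{151}{17} - \frac{14 u}{17}$ ($j{\left(u \right)} = \frac{2 + u \left(-3\right)}{-9 - 8} - \left(-9 + u\right) = \frac{2 - 3 u}{-17} - \left(-9 + u\right) = - \frac{2 - 3 u}{17} - \left(-9 + u\right) = \left(- \frac{2}{17} + \frac{3 u}{17}\right) - \left(-9 + u\right) = \frac{151}{17} - \frac{14 u}{17}$)
$\left(-8335 + 31936\right) + j{\left(-168 \right)} = \left(-8335 + 31936\right) + \left(\frac{151}{17} - - \frac{2352}{17}\right) = 23601 + \left(\frac{151}{17} + \frac{2352}{17}\right) = 23601 + \frac{2503}{17} = \frac{403720}{17}$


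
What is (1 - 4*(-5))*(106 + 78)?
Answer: 3864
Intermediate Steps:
(1 - 4*(-5))*(106 + 78) = (1 + 20)*184 = 21*184 = 3864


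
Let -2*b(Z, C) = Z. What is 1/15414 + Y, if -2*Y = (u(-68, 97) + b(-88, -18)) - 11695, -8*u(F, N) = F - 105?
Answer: 717020753/123312 ≈ 5814.7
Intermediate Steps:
b(Z, C) = -Z/2
u(F, N) = 105/8 - F/8 (u(F, N) = -(F - 105)/8 = -(-105 + F)/8 = 105/8 - F/8)
Y = 93035/16 (Y = -(((105/8 - 1/8*(-68)) - 1/2*(-88)) - 11695)/2 = -(((105/8 + 17/2) + 44) - 11695)/2 = -((173/8 + 44) - 11695)/2 = -(525/8 - 11695)/2 = -1/2*(-93035/8) = 93035/16 ≈ 5814.7)
1/15414 + Y = 1/15414 + 93035/16 = 717020753/123312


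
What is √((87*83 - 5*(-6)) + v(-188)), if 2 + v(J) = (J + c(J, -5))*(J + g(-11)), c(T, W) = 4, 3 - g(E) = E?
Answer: √39265 ≈ 198.15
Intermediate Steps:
g(E) = 3 - E
v(J) = -2 + (4 + J)*(14 + J) (v(J) = -2 + (J + 4)*(J + (3 - 1*(-11))) = -2 + (4 + J)*(J + (3 + 11)) = -2 + (4 + J)*(J + 14) = -2 + (4 + J)*(14 + J))
√((87*83 - 5*(-6)) + v(-188)) = √((87*83 - 5*(-6)) + (54 + (-188)² + 18*(-188))) = √((7221 + 30) + (54 + 35344 - 3384)) = √(7251 + 32014) = √39265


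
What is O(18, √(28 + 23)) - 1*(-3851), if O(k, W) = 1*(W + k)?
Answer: 3869 + √51 ≈ 3876.1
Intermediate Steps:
O(k, W) = W + k
O(18, √(28 + 23)) - 1*(-3851) = (√(28 + 23) + 18) - 1*(-3851) = (√51 + 18) + 3851 = (18 + √51) + 3851 = 3869 + √51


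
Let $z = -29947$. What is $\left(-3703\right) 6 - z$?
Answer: $7729$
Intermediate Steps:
$\left(-3703\right) 6 - z = \left(-3703\right) 6 - -29947 = -22218 + 29947 = 7729$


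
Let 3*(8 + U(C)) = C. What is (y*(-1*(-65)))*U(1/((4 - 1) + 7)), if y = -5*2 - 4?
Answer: 21749/3 ≈ 7249.7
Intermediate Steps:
U(C) = -8 + C/3
y = -14 (y = -10 - 4 = -14)
(y*(-1*(-65)))*U(1/((4 - 1) + 7)) = (-(-14)*(-65))*(-8 + 1/(3*((4 - 1) + 7))) = (-14*65)*(-8 + 1/(3*(3 + 7))) = -910*(-8 + (⅓)/10) = -910*(-8 + (⅓)*(⅒)) = -910*(-8 + 1/30) = -910*(-239/30) = 21749/3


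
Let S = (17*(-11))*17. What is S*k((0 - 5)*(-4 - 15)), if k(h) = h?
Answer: -302005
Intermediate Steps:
S = -3179 (S = -187*17 = -3179)
S*k((0 - 5)*(-4 - 15)) = -3179*(0 - 5)*(-4 - 15) = -(-15895)*(-19) = -3179*95 = -302005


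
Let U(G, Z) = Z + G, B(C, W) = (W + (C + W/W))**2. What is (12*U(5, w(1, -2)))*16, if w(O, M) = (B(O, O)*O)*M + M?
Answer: -2880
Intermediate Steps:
B(C, W) = (1 + C + W)**2 (B(C, W) = (W + (C + 1))**2 = (W + (1 + C))**2 = (1 + C + W)**2)
w(O, M) = M + M*O*(1 + 2*O)**2 (w(O, M) = ((1 + O + O)**2*O)*M + M = ((1 + 2*O)**2*O)*M + M = (O*(1 + 2*O)**2)*M + M = M*O*(1 + 2*O)**2 + M = M + M*O*(1 + 2*O)**2)
U(G, Z) = G + Z
(12*U(5, w(1, -2)))*16 = (12*(5 - 2*(1 + 1*(1 + 2*1)**2)))*16 = (12*(5 - 2*(1 + 1*(1 + 2)**2)))*16 = (12*(5 - 2*(1 + 1*3**2)))*16 = (12*(5 - 2*(1 + 1*9)))*16 = (12*(5 - 2*(1 + 9)))*16 = (12*(5 - 2*10))*16 = (12*(5 - 20))*16 = (12*(-15))*16 = -180*16 = -2880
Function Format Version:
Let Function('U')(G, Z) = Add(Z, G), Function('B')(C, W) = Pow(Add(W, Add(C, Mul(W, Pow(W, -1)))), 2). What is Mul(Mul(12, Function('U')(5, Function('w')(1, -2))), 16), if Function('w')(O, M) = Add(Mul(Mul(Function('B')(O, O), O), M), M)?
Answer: -2880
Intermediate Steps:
Function('B')(C, W) = Pow(Add(1, C, W), 2) (Function('B')(C, W) = Pow(Add(W, Add(C, 1)), 2) = Pow(Add(W, Add(1, C)), 2) = Pow(Add(1, C, W), 2))
Function('w')(O, M) = Add(M, Mul(M, O, Pow(Add(1, Mul(2, O)), 2))) (Function('w')(O, M) = Add(Mul(Mul(Pow(Add(1, O, O), 2), O), M), M) = Add(Mul(Mul(Pow(Add(1, Mul(2, O)), 2), O), M), M) = Add(Mul(Mul(O, Pow(Add(1, Mul(2, O)), 2)), M), M) = Add(Mul(M, O, Pow(Add(1, Mul(2, O)), 2)), M) = Add(M, Mul(M, O, Pow(Add(1, Mul(2, O)), 2))))
Function('U')(G, Z) = Add(G, Z)
Mul(Mul(12, Function('U')(5, Function('w')(1, -2))), 16) = Mul(Mul(12, Add(5, Mul(-2, Add(1, Mul(1, Pow(Add(1, Mul(2, 1)), 2)))))), 16) = Mul(Mul(12, Add(5, Mul(-2, Add(1, Mul(1, Pow(Add(1, 2), 2)))))), 16) = Mul(Mul(12, Add(5, Mul(-2, Add(1, Mul(1, Pow(3, 2)))))), 16) = Mul(Mul(12, Add(5, Mul(-2, Add(1, Mul(1, 9))))), 16) = Mul(Mul(12, Add(5, Mul(-2, Add(1, 9)))), 16) = Mul(Mul(12, Add(5, Mul(-2, 10))), 16) = Mul(Mul(12, Add(5, -20)), 16) = Mul(Mul(12, -15), 16) = Mul(-180, 16) = -2880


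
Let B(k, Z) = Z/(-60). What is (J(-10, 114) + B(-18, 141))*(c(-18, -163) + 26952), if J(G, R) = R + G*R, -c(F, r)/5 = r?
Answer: -571083889/20 ≈ -2.8554e+7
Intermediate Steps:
c(F, r) = -5*r
B(k, Z) = -Z/60 (B(k, Z) = Z*(-1/60) = -Z/60)
(J(-10, 114) + B(-18, 141))*(c(-18, -163) + 26952) = (114*(1 - 10) - 1/60*141)*(-5*(-163) + 26952) = (114*(-9) - 47/20)*(815 + 26952) = (-1026 - 47/20)*27767 = -20567/20*27767 = -571083889/20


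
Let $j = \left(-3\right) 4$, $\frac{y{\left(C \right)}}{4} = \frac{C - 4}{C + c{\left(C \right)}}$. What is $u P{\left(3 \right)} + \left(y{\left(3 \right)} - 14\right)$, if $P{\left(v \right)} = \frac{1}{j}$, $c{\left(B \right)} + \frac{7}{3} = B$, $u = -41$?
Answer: $- \frac{1541}{132} \approx -11.674$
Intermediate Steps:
$c{\left(B \right)} = - \frac{7}{3} + B$
$y{\left(C \right)} = \frac{4 \left(-4 + C\right)}{- \frac{7}{3} + 2 C}$ ($y{\left(C \right)} = 4 \frac{C - 4}{C + \left(- \frac{7}{3} + C\right)} = 4 \frac{-4 + C}{- \frac{7}{3} + 2 C} = \frac{4 \left(-4 + C\right)}{- \frac{7}{3} + 2 C}$)
$j = -12$
$P{\left(v \right)} = - \frac{1}{12}$ ($P{\left(v \right)} = \frac{1}{-12} = - \frac{1}{12}$)
$u P{\left(3 \right)} + \left(y{\left(3 \right)} - 14\right) = \left(-41\right) \left(- \frac{1}{12}\right) - \left(14 - \frac{12 \left(-4 + 3\right)}{-7 + 6 \cdot 3}\right) = \frac{41}{12} - \left(14 - 12 \frac{1}{-7 + 18} \left(-1\right)\right) = \frac{41}{12} - \left(14 - 12 \cdot \frac{1}{11} \left(-1\right)\right) = \frac{41}{12} - \left(14 - - \frac{12}{11}\right) = \frac{41}{12} - \frac{166}{11} = - \frac{1541}{132}$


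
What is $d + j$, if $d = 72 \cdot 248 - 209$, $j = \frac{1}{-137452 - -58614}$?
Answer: $\frac{1391254185}{78838} \approx 17647.0$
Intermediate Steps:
$j = - \frac{1}{78838}$ ($j = \frac{1}{-137452 + 58614} = \frac{1}{-78838} = - \frac{1}{78838} \approx -1.2684 \cdot 10^{-5}$)
$d = 17647$ ($d = 17856 - 209 = 17647$)
$d + j = 17647 - \frac{1}{78838} = \frac{1391254185}{78838}$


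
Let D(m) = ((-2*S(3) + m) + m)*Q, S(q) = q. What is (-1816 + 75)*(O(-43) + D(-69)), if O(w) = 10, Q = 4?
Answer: 985406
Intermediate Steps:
D(m) = -24 + 8*m (D(m) = ((-2*3 + m) + m)*4 = ((-6 + m) + m)*4 = (-6 + 2*m)*4 = -24 + 8*m)
(-1816 + 75)*(O(-43) + D(-69)) = (-1816 + 75)*(10 + (-24 + 8*(-69))) = -1741*(10 + (-24 - 552)) = -1741*(10 - 576) = -1741*(-566) = 985406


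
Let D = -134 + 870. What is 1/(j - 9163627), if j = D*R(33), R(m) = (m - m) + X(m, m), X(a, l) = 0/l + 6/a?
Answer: -11/100798425 ≈ -1.0913e-7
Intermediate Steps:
X(a, l) = 6/a (X(a, l) = 0 + 6/a = 6/a)
D = 736
R(m) = 6/m (R(m) = (m - m) + 6/m = 0 + 6/m = 6/m)
j = 1472/11 (j = 736*(6/33) = 736*(6*(1/33)) = 736*(2/11) = 1472/11 ≈ 133.82)
1/(j - 9163627) = 1/(1472/11 - 9163627) = 1/(-100798425/11) = -11/100798425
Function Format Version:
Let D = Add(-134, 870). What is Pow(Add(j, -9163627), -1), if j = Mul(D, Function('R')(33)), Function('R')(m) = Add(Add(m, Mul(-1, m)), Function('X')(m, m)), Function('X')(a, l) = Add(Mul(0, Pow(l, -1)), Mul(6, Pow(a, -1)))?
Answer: Rational(-11, 100798425) ≈ -1.0913e-7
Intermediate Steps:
Function('X')(a, l) = Mul(6, Pow(a, -1)) (Function('X')(a, l) = Add(0, Mul(6, Pow(a, -1))) = Mul(6, Pow(a, -1)))
D = 736
Function('R')(m) = Mul(6, Pow(m, -1)) (Function('R')(m) = Add(Add(m, Mul(-1, m)), Mul(6, Pow(m, -1))) = Add(0, Mul(6, Pow(m, -1))) = Mul(6, Pow(m, -1)))
j = Rational(1472, 11) (j = Mul(736, Mul(6, Pow(33, -1))) = Mul(736, Mul(6, Rational(1, 33))) = Mul(736, Rational(2, 11)) = Rational(1472, 11) ≈ 133.82)
Pow(Add(j, -9163627), -1) = Pow(Add(Rational(1472, 11), -9163627), -1) = Pow(Rational(-100798425, 11), -1) = Rational(-11, 100798425)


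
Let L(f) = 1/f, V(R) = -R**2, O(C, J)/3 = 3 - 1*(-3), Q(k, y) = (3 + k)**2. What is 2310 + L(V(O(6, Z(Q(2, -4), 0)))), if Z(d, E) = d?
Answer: 748439/324 ≈ 2310.0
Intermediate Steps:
O(C, J) = 18 (O(C, J) = 3*(3 - 1*(-3)) = 3*(3 + 3) = 3*6 = 18)
2310 + L(V(O(6, Z(Q(2, -4), 0)))) = 2310 + 1/(-1*18**2) = 2310 + 1/(-1*324) = 2310 + 1/(-324) = 2310 - 1/324 = 748439/324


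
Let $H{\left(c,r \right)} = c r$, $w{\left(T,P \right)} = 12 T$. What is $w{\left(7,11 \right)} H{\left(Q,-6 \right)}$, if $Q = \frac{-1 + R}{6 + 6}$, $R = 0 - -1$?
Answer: $0$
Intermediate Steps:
$R = 1$ ($R = 0 + 1 = 1$)
$Q = 0$ ($Q = \frac{-1 + 1}{6 + 6} = \frac{0}{12} = 0 \cdot \frac{1}{12} = 0$)
$w{\left(7,11 \right)} H{\left(Q,-6 \right)} = 12 \cdot 7 \cdot 0 \left(-6\right) = 84 \cdot 0 = 0$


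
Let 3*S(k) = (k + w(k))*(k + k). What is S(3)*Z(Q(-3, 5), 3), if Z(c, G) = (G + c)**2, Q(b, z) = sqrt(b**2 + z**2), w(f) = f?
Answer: 516 + 72*sqrt(34) ≈ 935.83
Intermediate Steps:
S(k) = 4*k**2/3 (S(k) = ((k + k)*(k + k))/3 = ((2*k)*(2*k))/3 = (4*k**2)/3 = 4*k**2/3)
S(3)*Z(Q(-3, 5), 3) = ((4/3)*3**2)*(3 + sqrt((-3)**2 + 5**2))**2 = ((4/3)*9)*(3 + sqrt(9 + 25))**2 = 12*(3 + sqrt(34))**2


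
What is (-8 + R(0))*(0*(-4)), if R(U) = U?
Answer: 0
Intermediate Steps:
(-8 + R(0))*(0*(-4)) = (-8 + 0)*(0*(-4)) = -8*0 = 0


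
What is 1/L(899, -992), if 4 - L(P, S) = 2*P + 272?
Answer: -1/2066 ≈ -0.00048403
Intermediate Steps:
L(P, S) = -268 - 2*P (L(P, S) = 4 - (2*P + 272) = 4 - (272 + 2*P) = 4 + (-272 - 2*P) = -268 - 2*P)
1/L(899, -992) = 1/(-268 - 2*899) = 1/(-268 - 1798) = 1/(-2066) = -1/2066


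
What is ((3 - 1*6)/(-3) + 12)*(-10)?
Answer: -130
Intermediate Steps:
((3 - 1*6)/(-3) + 12)*(-10) = ((3 - 6)*(-⅓) + 12)*(-10) = (-3*(-⅓) + 12)*(-10) = (1 + 12)*(-10) = 13*(-10) = -130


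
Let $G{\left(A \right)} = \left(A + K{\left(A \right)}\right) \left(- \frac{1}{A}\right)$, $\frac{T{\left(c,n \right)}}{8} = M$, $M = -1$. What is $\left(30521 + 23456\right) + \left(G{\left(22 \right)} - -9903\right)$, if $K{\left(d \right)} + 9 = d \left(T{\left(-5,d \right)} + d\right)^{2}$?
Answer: $\frac{1401035}{22} \approx 63683.0$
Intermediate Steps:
$T{\left(c,n \right)} = -8$ ($T{\left(c,n \right)} = 8 \left(-1\right) = -8$)
$K{\left(d \right)} = -9 + d \left(-8 + d\right)^{2}$
$G{\left(A \right)} = - \frac{-9 + A + A \left(-8 + A\right)^{2}}{A}$ ($G{\left(A \right)} = \left(A + \left(-9 + A \left(-8 + A\right)^{2}\right)\right) \left(- \frac{1}{A}\right) = \left(-9 + A + A \left(-8 + A\right)^{2}\right) \left(- \frac{1}{A}\right) = - \frac{-9 + A + A \left(-8 + A\right)^{2}}{A}$)
$\left(30521 + 23456\right) + \left(G{\left(22 \right)} - -9903\right) = \left(30521 + 23456\right) - \left(- \frac{217853}{22} + \left(-8 + 22\right)^{2}\right) = 53977 + \left(\left(-1 - 14^{2} + 9 \cdot \frac{1}{22}\right) + 9903\right) = 53977 + \left(\left(-1 - 196 + \frac{9}{22}\right) + 9903\right) = 53977 + \left(- \frac{4325}{22} + 9903\right) = 53977 + \frac{213541}{22} = \frac{1401035}{22}$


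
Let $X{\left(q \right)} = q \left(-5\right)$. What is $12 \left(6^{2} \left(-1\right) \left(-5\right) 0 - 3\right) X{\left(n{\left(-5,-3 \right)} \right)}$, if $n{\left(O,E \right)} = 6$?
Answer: $1080$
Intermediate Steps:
$X{\left(q \right)} = - 5 q$
$12 \left(6^{2} \left(-1\right) \left(-5\right) 0 - 3\right) X{\left(n{\left(-5,-3 \right)} \right)} = 12 \left(6^{2} \left(-1\right) \left(-5\right) 0 - 3\right) \left(\left(-5\right) 6\right) = 12 \left(36 \left(-1\right) \left(-5\right) 0 - 3\right) \left(-30\right) = 12 \left(\left(-36\right) \left(-5\right) 0 - 3\right) \left(-30\right) = 12 \left(180 \cdot 0 - 3\right) \left(-30\right) = 12 \left(0 - 3\right) \left(-30\right) = 12 \left(-3\right) \left(-30\right) = \left(-36\right) \left(-30\right) = 1080$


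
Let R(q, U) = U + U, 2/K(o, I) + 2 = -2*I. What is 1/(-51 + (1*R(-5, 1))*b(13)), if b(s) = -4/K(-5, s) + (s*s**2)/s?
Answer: 1/399 ≈ 0.0025063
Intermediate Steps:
K(o, I) = 2/(-2 - 2*I)
R(q, U) = 2*U
b(s) = 4 + s**2 + 4*s (b(s) = -(-4 - 4*s) + (s*s**2)/s = -4*(-1 - s) + s**3/s = (4 + 4*s) + s**2 = 4 + s**2 + 4*s)
1/(-51 + (1*R(-5, 1))*b(13)) = 1/(-51 + (1*(2*1))*(4 + 13**2 + 4*13)) = 1/(-51 + (1*2)*(4 + 169 + 52)) = 1/(-51 + 2*225) = 1/(-51 + 450) = 1/399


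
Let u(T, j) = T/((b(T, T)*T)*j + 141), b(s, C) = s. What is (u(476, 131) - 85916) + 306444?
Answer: 6545623223692/29681597 ≈ 2.2053e+5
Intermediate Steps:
u(T, j) = T/(141 + j*T**2) (u(T, j) = T/((T*T)*j + 141) = T/(T**2*j + 141) = T/(j*T**2 + 141) = T/(141 + j*T**2))
(u(476, 131) - 85916) + 306444 = (476/(141 + 131*476**2) - 85916) + 306444 = (476/(141 + 131*226576) - 85916) + 306444 = (476/(141 + 29681456) - 85916) + 306444 = (476/29681597 - 85916) + 306444 = -2550124087376/29681597 + 306444 = 6545623223692/29681597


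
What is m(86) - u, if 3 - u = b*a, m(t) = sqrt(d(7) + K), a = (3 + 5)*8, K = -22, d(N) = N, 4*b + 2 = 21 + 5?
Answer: 381 + I*sqrt(15) ≈ 381.0 + 3.873*I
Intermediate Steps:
b = 6 (b = -1/2 + (21 + 5)/4 = -1/2 + (1/4)*26 = -1/2 + 13/2 = 6)
a = 64 (a = 8*8 = 64)
m(t) = I*sqrt(15) (m(t) = sqrt(7 - 22) = sqrt(-15) = I*sqrt(15))
u = -381 (u = 3 - 6*64 = 3 - 1*384 = 3 - 384 = -381)
m(86) - u = I*sqrt(15) - 1*(-381) = I*sqrt(15) + 381 = 381 + I*sqrt(15)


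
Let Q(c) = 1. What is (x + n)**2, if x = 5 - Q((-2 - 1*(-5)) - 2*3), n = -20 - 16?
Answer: 1024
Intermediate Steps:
n = -36
x = 4 (x = 5 - 1*1 = 5 - 1 = 4)
(x + n)**2 = (4 - 36)**2 = (-32)**2 = 1024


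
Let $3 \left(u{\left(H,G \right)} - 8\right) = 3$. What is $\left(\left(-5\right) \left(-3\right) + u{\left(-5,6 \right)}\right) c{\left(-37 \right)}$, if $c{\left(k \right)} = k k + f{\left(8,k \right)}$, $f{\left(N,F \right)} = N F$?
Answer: $25752$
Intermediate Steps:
$f{\left(N,F \right)} = F N$
$u{\left(H,G \right)} = 9$ ($u{\left(H,G \right)} = 8 + \frac{1}{3} \cdot 3 = 8 + 1 = 9$)
$c{\left(k \right)} = k^{2} + 8 k$ ($c{\left(k \right)} = k k + k 8 = k^{2} + 8 k$)
$\left(\left(-5\right) \left(-3\right) + u{\left(-5,6 \right)}\right) c{\left(-37 \right)} = \left(\left(-5\right) \left(-3\right) + 9\right) \left(- 37 \left(8 - 37\right)\right) = \left(15 + 9\right) \left(\left(-37\right) \left(-29\right)\right) = 24 \cdot 1073 = 25752$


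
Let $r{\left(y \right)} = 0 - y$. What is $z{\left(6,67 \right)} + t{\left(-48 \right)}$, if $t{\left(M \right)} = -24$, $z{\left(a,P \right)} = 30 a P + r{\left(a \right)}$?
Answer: $12030$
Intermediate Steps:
$r{\left(y \right)} = - y$
$z{\left(a,P \right)} = - a + 30 P a$ ($z{\left(a,P \right)} = 30 a P - a = 30 P a - a = - a + 30 P a$)
$z{\left(6,67 \right)} + t{\left(-48 \right)} = 6 \left(-1 + 30 \cdot 67\right) - 24 = 6 \left(-1 + 2010\right) - 24 = 6 \cdot 2009 - 24 = 12054 - 24 = 12030$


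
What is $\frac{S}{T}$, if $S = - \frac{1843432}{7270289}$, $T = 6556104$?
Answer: $- \frac{230429}{5958096349257} \approx -3.8675 \cdot 10^{-8}$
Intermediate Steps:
$S = - \frac{1843432}{7270289}$ ($S = \left(-1843432\right) \frac{1}{7270289} = - \frac{1843432}{7270289} \approx -0.25356$)
$\frac{S}{T} = - \frac{1843432}{7270289 \cdot 6556104} = \left(- \frac{1843432}{7270289}\right) \frac{1}{6556104} = - \frac{230429}{5958096349257}$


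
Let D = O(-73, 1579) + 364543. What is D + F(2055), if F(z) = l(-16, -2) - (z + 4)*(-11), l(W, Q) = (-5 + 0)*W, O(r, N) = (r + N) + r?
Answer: 388705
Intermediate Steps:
O(r, N) = N + 2*r (O(r, N) = (N + r) + r = N + 2*r)
l(W, Q) = -5*W
D = 365976 (D = (1579 + 2*(-73)) + 364543 = (1579 - 146) + 364543 = 1433 + 364543 = 365976)
F(z) = 124 + 11*z (F(z) = -5*(-16) - (z + 4)*(-11) = 80 - (4 + z)*(-11) = 80 - (-44 - 11*z) = 80 + (44 + 11*z) = 124 + 11*z)
D + F(2055) = 365976 + (124 + 11*2055) = 365976 + (124 + 22605) = 365976 + 22729 = 388705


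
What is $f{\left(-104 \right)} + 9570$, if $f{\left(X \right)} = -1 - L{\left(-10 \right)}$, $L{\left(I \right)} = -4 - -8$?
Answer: $9565$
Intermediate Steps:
$L{\left(I \right)} = 4$ ($L{\left(I \right)} = -4 + 8 = 4$)
$f{\left(X \right)} = -5$ ($f{\left(X \right)} = -1 - 4 = -5$)
$f{\left(-104 \right)} + 9570 = -5 + 9570 = 9565$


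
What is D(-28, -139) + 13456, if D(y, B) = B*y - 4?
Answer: 17344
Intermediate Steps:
D(y, B) = -4 + B*y
D(-28, -139) + 13456 = (-4 - 139*(-28)) + 13456 = (-4 + 3892) + 13456 = 3888 + 13456 = 17344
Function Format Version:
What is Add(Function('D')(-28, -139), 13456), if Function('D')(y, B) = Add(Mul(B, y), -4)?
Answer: 17344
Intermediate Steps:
Function('D')(y, B) = Add(-4, Mul(B, y))
Add(Function('D')(-28, -139), 13456) = Add(Add(-4, Mul(-139, -28)), 13456) = Add(Add(-4, 3892), 13456) = Add(3888, 13456) = 17344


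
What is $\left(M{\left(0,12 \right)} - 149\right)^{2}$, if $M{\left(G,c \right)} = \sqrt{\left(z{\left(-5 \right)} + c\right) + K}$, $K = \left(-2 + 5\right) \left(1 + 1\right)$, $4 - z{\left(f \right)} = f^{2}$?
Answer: $\left(149 - i \sqrt{3}\right)^{2} \approx 22198.0 - 516.15 i$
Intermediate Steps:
$z{\left(f \right)} = 4 - f^{2}$
$K = 6$ ($K = 3 \cdot 2 = 6$)
$M{\left(G,c \right)} = \sqrt{-15 + c}$ ($M{\left(G,c \right)} = \sqrt{\left(\left(4 - \left(-5\right)^{2}\right) + c\right) + 6} = \sqrt{\left(\left(4 - 25\right) + c\right) + 6} = \sqrt{\left(-21 + c\right) + 6} = \sqrt{-15 + c}$)
$\left(M{\left(0,12 \right)} - 149\right)^{2} = \left(\sqrt{-15 + 12} - 149\right)^{2} = \left(\sqrt{-3} - 149\right)^{2} = \left(i \sqrt{3} - 149\right)^{2} = \left(-149 + i \sqrt{3}\right)^{2}$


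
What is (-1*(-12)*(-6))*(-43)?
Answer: 3096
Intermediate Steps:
(-1*(-12)*(-6))*(-43) = (12*(-6))*(-43) = -72*(-43) = 3096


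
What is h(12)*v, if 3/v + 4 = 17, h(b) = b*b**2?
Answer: 5184/13 ≈ 398.77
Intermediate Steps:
h(b) = b**3
v = 3/13 (v = 3/(-4 + 17) = 3/13 ≈ 0.23077)
h(12)*v = 12**3*(3/13) = 1728*(3/13) = 5184/13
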